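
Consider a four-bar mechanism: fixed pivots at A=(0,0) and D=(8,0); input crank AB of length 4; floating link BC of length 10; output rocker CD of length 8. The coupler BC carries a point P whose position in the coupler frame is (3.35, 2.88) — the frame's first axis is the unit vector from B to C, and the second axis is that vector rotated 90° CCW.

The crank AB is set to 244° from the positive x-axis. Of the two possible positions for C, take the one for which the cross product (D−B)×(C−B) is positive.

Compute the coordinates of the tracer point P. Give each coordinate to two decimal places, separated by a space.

-3.05 0.63

A=(0,0), D=(8.00,0)
B = A + 4.00·(cos244°, sin244°) = (-1.7535, -3.5952)
|BD| = 10.3950
circle(B,10.00) ∩ circle(D,8.00): a=6.9291, h=7.2102
  candidates: C₊=(2.2543,5.5666) cross=74.950; C₋=(7.2417,-7.9640) cross=-74.950
  mode + wants cross > 0 → take C=(2.2543,5.5666) (cross=74.950)
ex = (C−B)/|BC| = (0.4008,0.9162); ey = (-0.9162,0.4008)
P = B + 3.35·ex + 2.88·ey = (-3.0495,0.6283)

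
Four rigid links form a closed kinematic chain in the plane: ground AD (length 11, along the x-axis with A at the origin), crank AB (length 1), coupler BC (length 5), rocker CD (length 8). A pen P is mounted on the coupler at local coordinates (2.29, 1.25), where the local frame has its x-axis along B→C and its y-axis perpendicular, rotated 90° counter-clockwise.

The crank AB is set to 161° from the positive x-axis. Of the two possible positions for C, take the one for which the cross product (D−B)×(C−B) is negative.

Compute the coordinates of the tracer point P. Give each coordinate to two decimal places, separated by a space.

A=(0,0), D=(11.00,0)
B = A + 1.00·(cos161°, sin161°) = (-0.9455, 0.3256)
|BD| = 11.9500
circle(B,5.00) ∩ circle(D,8.00): a=4.3432, h=2.4773
  candidates: C₊=(3.4635,2.6836) cross=29.603; C₋=(3.3285,-2.2691) cross=-29.603
  mode - wants cross < 0 → take C=(3.3285,-2.2691) (cross=-29.603)
ex = (C−B)/|BC| = (0.8548,-0.5189); ey = (0.5189,0.8548)
P = B + 2.29·ex + 1.25·ey = (1.6607,0.2057)

1.66 0.21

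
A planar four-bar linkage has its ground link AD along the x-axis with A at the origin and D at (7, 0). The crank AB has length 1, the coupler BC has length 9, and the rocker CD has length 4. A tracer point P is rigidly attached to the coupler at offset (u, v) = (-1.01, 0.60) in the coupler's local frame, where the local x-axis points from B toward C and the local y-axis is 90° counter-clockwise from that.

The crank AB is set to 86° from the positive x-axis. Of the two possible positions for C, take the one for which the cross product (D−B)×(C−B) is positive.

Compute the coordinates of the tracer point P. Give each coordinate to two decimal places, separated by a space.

-1.07 1.28

A=(0,0), D=(7.00,0)
B = A + 1.00·(cos86°, sin86°) = (0.0698, 0.9976)
|BD| = 7.0017
circle(B,9.00) ∩ circle(D,4.00): a=8.1426, h=3.8338
  candidates: C₊=(8.6755,3.6322) cross=26.843; C₋=(7.5830,-3.9573) cross=-26.843
  mode + wants cross > 0 → take C=(8.6755,3.6322) (cross=26.843)
ex = (C−B)/|BC| = (0.9562,0.2927); ey = (-0.2927,0.9562)
P = B + -1.01·ex + 0.60·ey = (-1.0716,1.2756)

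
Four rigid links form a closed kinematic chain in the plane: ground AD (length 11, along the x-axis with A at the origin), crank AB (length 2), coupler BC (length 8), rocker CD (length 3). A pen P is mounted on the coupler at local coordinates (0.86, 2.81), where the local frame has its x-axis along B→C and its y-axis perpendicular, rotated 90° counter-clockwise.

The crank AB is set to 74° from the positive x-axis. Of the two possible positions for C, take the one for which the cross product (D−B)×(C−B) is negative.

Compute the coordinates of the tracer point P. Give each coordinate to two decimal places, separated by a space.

2.30 4.29

A=(0,0), D=(11.00,0)
B = A + 2.00·(cos74°, sin74°) = (0.5513, 1.9225)
|BD| = 10.6241
circle(B,8.00) ∩ circle(D,3.00): a=7.9005, h=1.2578
  candidates: C₊=(8.5490,1.7298) cross=13.363; C₋=(8.0938,-0.7441) cross=-13.363
  mode - wants cross < 0 → take C=(8.0938,-0.7441) (cross=-13.363)
ex = (C−B)/|BC| = (0.9428,-0.3333); ey = (0.3333,0.9428)
P = B + 0.86·ex + 2.81·ey = (2.2988,4.2852)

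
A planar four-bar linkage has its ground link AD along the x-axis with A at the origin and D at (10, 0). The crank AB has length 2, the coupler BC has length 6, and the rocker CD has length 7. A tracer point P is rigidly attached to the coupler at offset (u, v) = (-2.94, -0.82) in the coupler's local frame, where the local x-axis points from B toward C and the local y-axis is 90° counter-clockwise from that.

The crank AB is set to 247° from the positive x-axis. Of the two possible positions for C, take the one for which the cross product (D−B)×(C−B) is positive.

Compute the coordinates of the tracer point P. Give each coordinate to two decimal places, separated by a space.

-2.26 -4.51

A=(0,0), D=(10.00,0)
B = A + 2.00·(cos247°, sin247°) = (-0.7815, -1.8410)
|BD| = 10.9375
circle(B,6.00) ∩ circle(D,7.00): a=4.8745, h=3.4985
  candidates: C₊=(3.4346,2.4281) cross=38.265; C₋=(4.6123,-4.4691) cross=-38.265
  mode + wants cross > 0 → take C=(3.4346,2.4281) (cross=38.265)
ex = (C−B)/|BC| = (0.7027,0.7115); ey = (-0.7115,0.7027)
P = B + -2.94·ex + -0.82·ey = (-2.2639,-4.5090)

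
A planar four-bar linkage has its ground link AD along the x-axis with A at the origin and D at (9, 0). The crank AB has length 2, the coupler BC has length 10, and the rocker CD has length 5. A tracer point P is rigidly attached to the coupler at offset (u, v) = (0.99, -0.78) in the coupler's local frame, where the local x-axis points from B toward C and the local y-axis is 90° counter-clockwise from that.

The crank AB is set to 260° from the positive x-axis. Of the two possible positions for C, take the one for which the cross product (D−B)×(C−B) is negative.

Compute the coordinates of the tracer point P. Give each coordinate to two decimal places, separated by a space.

A=(0,0), D=(9.00,0)
B = A + 2.00·(cos260°, sin260°) = (-0.3473, -1.9696)
|BD| = 9.5526
circle(B,10.00) ∩ circle(D,5.00): a=8.7019, h=4.9271
  candidates: C₊=(7.1517,4.6459) cross=47.067; C₋=(9.1836,-4.9966) cross=-47.067
  mode - wants cross < 0 → take C=(9.1836,-4.9966) (cross=-47.067)
ex = (C−B)/|BC| = (0.9531,-0.3027); ey = (0.3027,0.9531)
P = B + 0.99·ex + -0.78·ey = (0.3602,-3.0127)

0.36 -3.01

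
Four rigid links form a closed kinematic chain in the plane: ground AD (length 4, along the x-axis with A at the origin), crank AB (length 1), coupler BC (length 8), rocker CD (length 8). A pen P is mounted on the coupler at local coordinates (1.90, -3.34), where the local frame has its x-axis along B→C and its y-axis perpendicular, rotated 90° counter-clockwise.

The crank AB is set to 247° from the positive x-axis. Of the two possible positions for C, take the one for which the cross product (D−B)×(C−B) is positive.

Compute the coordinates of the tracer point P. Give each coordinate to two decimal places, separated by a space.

A=(0,0), D=(4.00,0)
B = A + 1.00·(cos247°, sin247°) = (-0.3907, -0.9205)
|BD| = 4.4862
circle(B,8.00) ∩ circle(D,8.00): a=2.2431, h=7.6791
  candidates: C₊=(0.2290,7.0555) cross=34.450; C₋=(3.3803,-7.9760) cross=-34.450
  mode + wants cross > 0 → take C=(0.2290,7.0555) (cross=34.450)
ex = (C−B)/|BC| = (0.0775,0.9970); ey = (-0.9970,0.0775)
P = B + 1.90·ex + -3.34·ey = (3.0864,0.7151)

3.09 0.72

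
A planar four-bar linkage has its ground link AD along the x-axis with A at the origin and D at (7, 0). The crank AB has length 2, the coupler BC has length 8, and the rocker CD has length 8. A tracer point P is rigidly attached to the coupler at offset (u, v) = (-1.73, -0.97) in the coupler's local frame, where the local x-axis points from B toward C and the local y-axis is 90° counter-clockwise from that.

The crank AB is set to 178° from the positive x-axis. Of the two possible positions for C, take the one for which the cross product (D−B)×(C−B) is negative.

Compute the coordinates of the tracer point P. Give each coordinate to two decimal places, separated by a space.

A=(0,0), D=(7.00,0)
B = A + 2.00·(cos178°, sin178°) = (-1.9988, 0.0698)
|BD| = 8.9991
circle(B,8.00) ∩ circle(D,8.00): a=4.4995, h=6.6147
  candidates: C₊=(2.5519,6.6494) cross=59.526; C₋=(2.4493,-6.5796) cross=-59.526
  mode - wants cross < 0 → take C=(2.4493,-6.5796) (cross=-59.526)
ex = (C−B)/|BC| = (0.5560,-0.8312); ey = (0.8312,0.5560)
P = B + -1.73·ex + -0.97·ey = (-3.7669,0.9684)

-3.77 0.97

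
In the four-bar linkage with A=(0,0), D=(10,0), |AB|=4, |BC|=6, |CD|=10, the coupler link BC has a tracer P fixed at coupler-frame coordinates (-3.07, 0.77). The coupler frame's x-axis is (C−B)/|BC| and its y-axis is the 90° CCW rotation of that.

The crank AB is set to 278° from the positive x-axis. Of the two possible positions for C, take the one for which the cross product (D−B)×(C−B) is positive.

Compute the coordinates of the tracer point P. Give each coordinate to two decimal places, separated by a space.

-0.03 -7.07

A=(0,0), D=(10.00,0)
B = A + 4.00·(cos278°, sin278°) = (0.5567, -3.9611)
|BD| = 10.2404
circle(B,6.00) ∩ circle(D,10.00): a=1.9953, h=5.6585
  candidates: C₊=(0.2080,2.0288) cross=57.945; C₋=(4.5855,-8.4073) cross=-57.945
  mode + wants cross > 0 → take C=(0.2080,2.0288) (cross=57.945)
ex = (C−B)/|BC| = (-0.0581,0.9983); ey = (-0.9983,-0.0581)
P = B + -3.07·ex + 0.77·ey = (-0.0336,-7.0706)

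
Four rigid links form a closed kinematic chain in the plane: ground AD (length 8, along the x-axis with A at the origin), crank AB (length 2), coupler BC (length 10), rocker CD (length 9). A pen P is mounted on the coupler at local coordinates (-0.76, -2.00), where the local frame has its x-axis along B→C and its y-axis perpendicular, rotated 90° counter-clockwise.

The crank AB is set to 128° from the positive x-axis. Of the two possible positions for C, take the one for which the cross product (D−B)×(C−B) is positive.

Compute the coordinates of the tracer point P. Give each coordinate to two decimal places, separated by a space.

-0.33 -0.37

A=(0,0), D=(8.00,0)
B = A + 2.00·(cos128°, sin128°) = (-1.2313, 1.5760)
|BD| = 9.3649
circle(B,10.00) ∩ circle(D,9.00): a=5.6969, h=8.2186
  candidates: C₊=(5.7674,8.7187) cross=76.966; C₋=(3.0012,-7.4841) cross=-76.966
  mode + wants cross > 0 → take C=(5.7674,8.7187) (cross=76.966)
ex = (C−B)/|BC| = (0.6999,0.7143); ey = (-0.7143,0.6999)
P = B + -0.76·ex + -2.00·ey = (-0.3347,-0.3666)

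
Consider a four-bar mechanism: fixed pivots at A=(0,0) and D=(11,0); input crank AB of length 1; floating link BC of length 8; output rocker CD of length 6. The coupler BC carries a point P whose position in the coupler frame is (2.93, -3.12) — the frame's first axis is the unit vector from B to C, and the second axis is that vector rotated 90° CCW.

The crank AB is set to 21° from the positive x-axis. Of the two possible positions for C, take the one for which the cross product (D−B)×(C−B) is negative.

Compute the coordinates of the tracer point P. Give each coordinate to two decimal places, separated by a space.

A=(0,0), D=(11.00,0)
B = A + 1.00·(cos21°, sin21°) = (0.9336, 0.3584)
|BD| = 10.0728
circle(B,8.00) ∩ circle(D,6.00): a=6.4263, h=4.7648
  candidates: C₊=(7.5253,4.8915) cross=47.994; C₋=(7.1863,-4.6320) cross=-47.994
  mode - wants cross < 0 → take C=(7.1863,-4.6320) (cross=-47.994)
ex = (C−B)/|BC| = (0.7816,-0.6238); ey = (0.6238,0.7816)
P = B + 2.93·ex + -3.12·ey = (1.2774,-3.9079)

1.28 -3.91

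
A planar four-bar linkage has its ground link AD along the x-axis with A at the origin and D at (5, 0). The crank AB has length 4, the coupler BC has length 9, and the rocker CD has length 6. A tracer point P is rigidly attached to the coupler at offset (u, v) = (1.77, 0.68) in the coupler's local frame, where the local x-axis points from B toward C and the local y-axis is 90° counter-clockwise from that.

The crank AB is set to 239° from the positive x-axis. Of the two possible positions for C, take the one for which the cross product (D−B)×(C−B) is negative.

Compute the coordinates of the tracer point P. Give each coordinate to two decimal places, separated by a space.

A=(0,0), D=(5.00,0)
B = A + 4.00·(cos239°, sin239°) = (-2.0602, -3.4287)
|BD| = 7.8487
circle(B,9.00) ∩ circle(D,6.00): a=6.7911, h=5.9061
  candidates: C₊=(1.4686,4.8507) cross=46.355; C₋=(6.6287,-5.7747) cross=-46.355
  mode - wants cross < 0 → take C=(6.6287,-5.7747) (cross=-46.355)
ex = (C−B)/|BC| = (0.9654,-0.2607); ey = (0.2607,0.9654)
P = B + 1.77·ex + 0.68·ey = (-0.1741,-3.2336)

-0.17 -3.23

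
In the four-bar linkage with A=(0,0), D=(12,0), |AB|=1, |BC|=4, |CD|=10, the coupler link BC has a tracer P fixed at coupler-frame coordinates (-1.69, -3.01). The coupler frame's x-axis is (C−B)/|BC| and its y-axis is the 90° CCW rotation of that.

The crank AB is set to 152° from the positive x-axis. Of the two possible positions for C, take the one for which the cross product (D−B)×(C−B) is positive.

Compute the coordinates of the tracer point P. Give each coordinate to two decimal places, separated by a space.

A=(0,0), D=(12.00,0)
B = A + 1.00·(cos152°, sin152°) = (-0.8829, 0.4695)
|BD| = 12.8915
circle(B,4.00) ∩ circle(D,10.00): a=3.1878, h=2.4162
  candidates: C₊=(2.3907,2.7680) cross=31.148; C₋=(2.2147,-2.0612) cross=-31.148
  mode + wants cross > 0 → take C=(2.3907,2.7680) (cross=31.148)
ex = (C−B)/|BC| = (0.8184,0.5746); ey = (-0.5746,0.8184)
P = B + -1.69·ex + -3.01·ey = (-0.5364,-2.9651)

-0.54 -2.97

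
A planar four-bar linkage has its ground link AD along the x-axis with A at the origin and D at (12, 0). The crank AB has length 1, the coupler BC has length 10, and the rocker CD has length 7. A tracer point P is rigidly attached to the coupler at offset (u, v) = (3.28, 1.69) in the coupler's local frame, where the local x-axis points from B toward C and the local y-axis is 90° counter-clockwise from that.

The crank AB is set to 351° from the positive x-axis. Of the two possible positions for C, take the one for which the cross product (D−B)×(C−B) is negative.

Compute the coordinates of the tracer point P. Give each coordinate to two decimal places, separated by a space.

A=(0,0), D=(12.00,0)
B = A + 1.00·(cos351°, sin351°) = (0.9877, -0.1564)
|BD| = 11.0134
circle(B,10.00) ∩ circle(D,7.00): a=7.8221, h=6.2302
  candidates: C₊=(8.7205,6.1842) cross=68.616; C₋=(8.8975,-6.2749) cross=-68.616
  mode - wants cross < 0 → take C=(8.8975,-6.2749) (cross=-68.616)
ex = (C−B)/|BC| = (0.7910,-0.6118); ey = (0.6118,0.7910)
P = B + 3.28·ex + 1.69·ey = (4.6161,-0.8265)

4.62 -0.83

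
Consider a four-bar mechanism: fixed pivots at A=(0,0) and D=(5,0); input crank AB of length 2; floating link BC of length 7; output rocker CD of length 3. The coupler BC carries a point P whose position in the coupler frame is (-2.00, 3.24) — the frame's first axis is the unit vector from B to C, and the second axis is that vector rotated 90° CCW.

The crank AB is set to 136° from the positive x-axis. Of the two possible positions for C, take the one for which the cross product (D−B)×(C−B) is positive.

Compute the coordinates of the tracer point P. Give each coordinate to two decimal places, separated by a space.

A=(0,0), D=(5.00,0)
B = A + 2.00·(cos136°, sin136°) = (-1.4387, 1.3893)
|BD| = 6.5869
circle(B,7.00) ∩ circle(D,3.00): a=6.3298, h=2.9890
  candidates: C₊=(5.3791,2.9759) cross=19.688; C₋=(4.1183,-2.8675) cross=-19.688
  mode + wants cross > 0 → take C=(5.3791,2.9759) (cross=19.688)
ex = (C−B)/|BC| = (0.9740,0.2267); ey = (-0.2267,0.9740)
P = B + -2.00·ex + 3.24·ey = (-4.1210,4.0917)

-4.12 4.09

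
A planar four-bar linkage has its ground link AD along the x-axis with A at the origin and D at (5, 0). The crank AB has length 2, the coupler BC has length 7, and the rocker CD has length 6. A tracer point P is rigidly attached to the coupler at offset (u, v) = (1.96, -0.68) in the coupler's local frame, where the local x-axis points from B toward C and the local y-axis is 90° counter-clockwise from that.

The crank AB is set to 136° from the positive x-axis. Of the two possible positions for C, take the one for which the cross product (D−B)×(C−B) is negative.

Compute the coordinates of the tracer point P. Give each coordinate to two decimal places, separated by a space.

A=(0,0), D=(5.00,0)
B = A + 2.00·(cos136°, sin136°) = (-1.4387, 1.3893)
|BD| = 6.5869
circle(B,7.00) ∩ circle(D,6.00): a=4.2802, h=5.5389
  candidates: C₊=(3.9136,5.9008) cross=36.484; C₋=(1.5770,-4.9278) cross=-36.484
  mode - wants cross < 0 → take C=(1.5770,-4.9278) (cross=-36.484)
ex = (C−B)/|BC| = (0.4308,-0.9024); ey = (0.9024,0.4308)
P = B + 1.96·ex + -0.68·ey = (-1.2080,-0.6724)

-1.21 -0.67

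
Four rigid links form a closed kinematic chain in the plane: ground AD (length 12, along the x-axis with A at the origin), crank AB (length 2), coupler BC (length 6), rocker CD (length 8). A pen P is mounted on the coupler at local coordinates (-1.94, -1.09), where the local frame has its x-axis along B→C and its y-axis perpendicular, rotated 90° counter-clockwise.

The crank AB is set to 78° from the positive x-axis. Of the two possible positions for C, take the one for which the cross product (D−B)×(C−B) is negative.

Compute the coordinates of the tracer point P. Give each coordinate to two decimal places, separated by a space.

-1.69 2.68

A=(0,0), D=(12.00,0)
B = A + 2.00·(cos78°, sin78°) = (0.4158, 1.9563)
|BD| = 11.7482
circle(B,6.00) ∩ circle(D,8.00): a=4.6824, h=3.7516
  candidates: C₊=(5.6576,4.8759) cross=44.075; C₋=(4.4082,-2.5227) cross=-44.075
  mode - wants cross < 0 → take C=(4.4082,-2.5227) (cross=-44.075)
ex = (C−B)/|BC| = (0.6654,-0.7465); ey = (0.7465,0.6654)
P = B + -1.94·ex + -1.09·ey = (-1.6887,2.6792)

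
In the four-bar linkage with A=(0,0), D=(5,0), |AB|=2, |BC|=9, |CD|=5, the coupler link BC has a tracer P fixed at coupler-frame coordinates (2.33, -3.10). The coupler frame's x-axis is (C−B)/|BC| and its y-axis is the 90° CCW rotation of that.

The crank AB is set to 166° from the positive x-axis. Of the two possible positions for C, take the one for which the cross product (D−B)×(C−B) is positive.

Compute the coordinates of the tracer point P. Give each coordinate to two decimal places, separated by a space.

1.61 -1.06

A=(0,0), D=(5.00,0)
B = A + 2.00·(cos166°, sin166°) = (-1.9406, 0.4838)
|BD| = 6.9574
circle(B,9.00) ∩ circle(D,5.00): a=7.5032, h=4.9701
  candidates: C₊=(5.8901,4.9201) cross=34.579; C₋=(5.1988,-4.9960) cross=-34.579
  mode + wants cross > 0 → take C=(5.8901,4.9201) (cross=34.579)
ex = (C−B)/|BC| = (0.8701,0.4929); ey = (-0.4929,0.8701)
P = B + 2.33·ex + -3.10·ey = (1.6147,-1.0649)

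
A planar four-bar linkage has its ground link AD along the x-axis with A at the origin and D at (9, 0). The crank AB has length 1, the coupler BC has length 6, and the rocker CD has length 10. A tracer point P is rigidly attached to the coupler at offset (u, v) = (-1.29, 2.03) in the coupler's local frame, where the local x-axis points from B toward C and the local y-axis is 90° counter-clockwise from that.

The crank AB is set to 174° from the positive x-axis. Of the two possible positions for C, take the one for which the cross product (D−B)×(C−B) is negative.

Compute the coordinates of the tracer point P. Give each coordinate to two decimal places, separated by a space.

0.58 1.93

A=(0,0), D=(9.00,0)
B = A + 1.00·(cos174°, sin174°) = (-0.9945, 0.1045)
|BD| = 9.9951
circle(B,6.00) ∩ circle(D,10.00): a=1.7960, h=5.7249
  candidates: C₊=(0.8612,5.8103) cross=57.221; C₋=(0.7415,-5.6388) cross=-57.221
  mode - wants cross < 0 → take C=(0.7415,-5.6388) (cross=-57.221)
ex = (C−B)/|BC| = (0.2893,-0.9572); ey = (0.9572,0.2893)
P = B + -1.29·ex + 2.03·ey = (0.5754,1.9267)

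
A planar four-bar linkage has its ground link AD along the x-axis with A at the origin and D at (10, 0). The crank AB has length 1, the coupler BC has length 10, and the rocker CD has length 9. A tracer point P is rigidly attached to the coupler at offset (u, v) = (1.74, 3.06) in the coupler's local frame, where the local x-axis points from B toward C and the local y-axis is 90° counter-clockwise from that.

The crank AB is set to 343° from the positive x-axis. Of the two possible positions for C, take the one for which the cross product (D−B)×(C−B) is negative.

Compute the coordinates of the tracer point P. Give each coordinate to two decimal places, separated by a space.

4.46 0.08

A=(0,0), D=(10.00,0)
B = A + 1.00·(cos343°, sin343°) = (0.9563, -0.2924)
|BD| = 9.0484
circle(B,10.00) ∩ circle(D,9.00): a=5.5741, h=8.3024
  candidates: C₊=(6.2592,8.1858) cross=75.123; C₋=(6.7958,-8.4103) cross=-75.123
  mode - wants cross < 0 → take C=(6.7958,-8.4103) (cross=-75.123)
ex = (C−B)/|BC| = (0.5839,-0.8118); ey = (0.8118,0.5839)
P = B + 1.74·ex + 3.06·ey = (4.4565,0.0820)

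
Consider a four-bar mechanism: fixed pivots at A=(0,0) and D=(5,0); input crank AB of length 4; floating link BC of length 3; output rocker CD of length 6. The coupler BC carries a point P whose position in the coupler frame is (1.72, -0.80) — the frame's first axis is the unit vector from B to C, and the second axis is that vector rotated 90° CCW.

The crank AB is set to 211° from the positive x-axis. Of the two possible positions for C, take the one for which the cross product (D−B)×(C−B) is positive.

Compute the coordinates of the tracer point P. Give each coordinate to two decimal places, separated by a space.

A=(0,0), D=(5.00,0)
B = A + 4.00·(cos211°, sin211°) = (-3.4287, -2.0602)
|BD| = 8.6768
circle(B,3.00) ∩ circle(D,6.00): a=2.7825, h=1.1214
  candidates: C₊=(-0.9920,-0.3101) cross=9.730; C₋=(-0.4595,-2.4888) cross=-9.730
  mode + wants cross > 0 → take C=(-0.9920,-0.3101) (cross=9.730)
ex = (C−B)/|BC| = (0.8122,0.5833); ey = (-0.5833,0.8122)
P = B + 1.72·ex + -0.80·ey = (-1.5650,-1.7066)

-1.56 -1.71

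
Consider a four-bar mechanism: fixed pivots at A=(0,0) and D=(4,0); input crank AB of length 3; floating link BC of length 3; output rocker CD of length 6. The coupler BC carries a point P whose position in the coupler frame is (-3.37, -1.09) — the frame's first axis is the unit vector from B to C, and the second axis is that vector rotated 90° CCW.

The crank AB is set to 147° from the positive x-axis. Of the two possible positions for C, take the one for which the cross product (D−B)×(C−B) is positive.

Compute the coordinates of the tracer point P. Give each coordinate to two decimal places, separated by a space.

-3.89 -1.63

A=(0,0), D=(4.00,0)
B = A + 3.00·(cos147°, sin147°) = (-2.5160, 1.6339)
|BD| = 6.7177
circle(B,3.00) ∩ circle(D,6.00): a=1.3493, h=2.6795
  candidates: C₊=(-0.5556,3.9047) cross=18.000; C₋=(-1.8590,-1.2932) cross=-18.000
  mode + wants cross > 0 → take C=(-0.5556,3.9047) (cross=18.000)
ex = (C−B)/|BC| = (0.6535,0.7569); ey = (-0.7569,0.6535)
P = B + -3.37·ex + -1.09·ey = (-3.8932,-1.6293)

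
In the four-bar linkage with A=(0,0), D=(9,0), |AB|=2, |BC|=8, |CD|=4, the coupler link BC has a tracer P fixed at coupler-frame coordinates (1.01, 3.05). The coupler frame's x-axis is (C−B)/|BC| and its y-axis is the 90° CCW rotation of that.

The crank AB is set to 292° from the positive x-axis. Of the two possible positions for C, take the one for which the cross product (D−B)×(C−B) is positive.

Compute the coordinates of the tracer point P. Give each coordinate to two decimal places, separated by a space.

A=(0,0), D=(9.00,0)
B = A + 2.00·(cos292°, sin292°) = (0.7492, -1.8544)
|BD| = 8.4566
circle(B,8.00) ∩ circle(D,4.00): a=7.0663, h=3.7506
  candidates: C₊=(6.8211,3.3545) cross=31.717; C₋=(8.4660,-3.9642) cross=-31.717
  mode + wants cross > 0 → take C=(6.8211,3.3545) (cross=31.717)
ex = (C−B)/|BC| = (0.7590,0.6511); ey = (-0.6511,0.7590)
P = B + 1.01·ex + 3.05·ey = (-0.4701,1.1182)

-0.47 1.12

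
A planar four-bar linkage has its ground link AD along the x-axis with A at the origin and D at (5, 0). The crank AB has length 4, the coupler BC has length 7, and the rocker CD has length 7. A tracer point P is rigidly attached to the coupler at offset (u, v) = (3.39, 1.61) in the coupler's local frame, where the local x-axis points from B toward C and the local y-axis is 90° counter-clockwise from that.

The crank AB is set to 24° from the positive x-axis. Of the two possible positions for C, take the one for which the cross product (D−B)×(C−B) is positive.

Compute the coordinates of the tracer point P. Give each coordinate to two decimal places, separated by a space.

5.73 4.75

A=(0,0), D=(5.00,0)
B = A + 4.00·(cos24°, sin24°) = (3.6542, 1.6269)
|BD| = 2.1114
circle(B,7.00) ∩ circle(D,7.00): a=1.0557, h=6.9199
  candidates: C₊=(9.6592,5.2242) cross=14.611; C₋=(-1.0050,-3.5972) cross=-14.611
  mode + wants cross > 0 → take C=(9.6592,5.2242) (cross=14.611)
ex = (C−B)/|BC| = (0.8579,0.5139); ey = (-0.5139,0.8579)
P = B + 3.39·ex + 1.61·ey = (5.7349,4.7502)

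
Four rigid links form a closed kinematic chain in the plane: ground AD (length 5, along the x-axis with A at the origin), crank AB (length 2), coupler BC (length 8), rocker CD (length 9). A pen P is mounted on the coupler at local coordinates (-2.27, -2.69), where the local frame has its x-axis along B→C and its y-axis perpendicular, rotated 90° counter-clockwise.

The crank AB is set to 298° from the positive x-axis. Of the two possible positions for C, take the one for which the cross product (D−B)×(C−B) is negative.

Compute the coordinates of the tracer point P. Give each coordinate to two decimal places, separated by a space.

A=(0,0), D=(5.00,0)
B = A + 2.00·(cos298°, sin298°) = (0.9389, -1.7659)
|BD| = 4.4284
circle(B,8.00) ∩ circle(D,9.00): a=0.2948, h=7.9946
  candidates: C₊=(-1.9787,5.6831) cross=35.403; C₋=(4.3972,-8.9798) cross=-35.403
  mode - wants cross < 0 → take C=(4.3972,-8.9798) (cross=-35.403)
ex = (C−B)/|BC| = (0.4323,-0.9017); ey = (0.9017,0.4323)
P = B + -2.27·ex + -2.69·ey = (-2.4680,-0.8818)

-2.47 -0.88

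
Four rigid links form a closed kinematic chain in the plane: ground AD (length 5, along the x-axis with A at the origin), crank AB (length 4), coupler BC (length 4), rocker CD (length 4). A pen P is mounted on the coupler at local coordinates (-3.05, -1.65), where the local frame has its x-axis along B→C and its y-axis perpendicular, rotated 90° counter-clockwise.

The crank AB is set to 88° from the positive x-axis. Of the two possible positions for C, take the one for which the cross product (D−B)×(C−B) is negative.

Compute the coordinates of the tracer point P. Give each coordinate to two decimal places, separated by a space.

-2.13 6.62

A=(0,0), D=(5.00,0)
B = A + 4.00·(cos88°, sin88°) = (0.1396, 3.9976)
|BD| = 6.2932
circle(B,4.00) ∩ circle(D,4.00): a=3.1466, h=2.4696
  candidates: C₊=(4.1386,3.9061) cross=15.542; C₋=(1.0010,0.0914) cross=-15.542
  mode - wants cross < 0 → take C=(1.0010,0.0914) (cross=-15.542)
ex = (C−B)/|BC| = (0.2154,-0.9765); ey = (0.9765,0.2154)
P = B + -3.05·ex + -1.65·ey = (-2.1285,6.6206)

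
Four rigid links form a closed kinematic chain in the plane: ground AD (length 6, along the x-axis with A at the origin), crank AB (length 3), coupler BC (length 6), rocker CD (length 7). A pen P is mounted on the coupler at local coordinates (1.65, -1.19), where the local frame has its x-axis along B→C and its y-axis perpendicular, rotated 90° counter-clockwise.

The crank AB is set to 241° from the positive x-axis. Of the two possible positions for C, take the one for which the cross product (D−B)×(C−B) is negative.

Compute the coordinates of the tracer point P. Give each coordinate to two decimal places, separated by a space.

A=(0,0), D=(6.00,0)
B = A + 3.00·(cos241°, sin241°) = (-1.4544, -2.6239)
|BD| = 7.9027
circle(B,6.00) ∩ circle(D,7.00): a=3.1289, h=5.1196
  candidates: C₊=(-0.2029,3.2442) cross=40.459; C₋=(3.1967,-6.4142) cross=-40.459
  mode - wants cross < 0 → take C=(3.1967,-6.4142) (cross=-40.459)
ex = (C−B)/|BC| = (0.7752,-0.6317); ey = (0.6317,0.7752)
P = B + 1.65·ex + -1.19·ey = (-0.9271,-4.5887)

-0.93 -4.59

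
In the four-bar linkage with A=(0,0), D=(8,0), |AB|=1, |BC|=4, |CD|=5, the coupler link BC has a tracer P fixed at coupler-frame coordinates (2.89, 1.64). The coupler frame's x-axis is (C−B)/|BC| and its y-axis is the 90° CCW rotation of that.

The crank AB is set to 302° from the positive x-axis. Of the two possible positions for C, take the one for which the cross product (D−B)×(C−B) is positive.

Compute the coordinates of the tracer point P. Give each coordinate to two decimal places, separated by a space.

A=(0,0), D=(8.00,0)
B = A + 1.00·(cos302°, sin302°) = (0.5299, -0.8480)
|BD| = 7.5181
circle(B,4.00) ∩ circle(D,5.00): a=3.1605, h=2.4518
  candidates: C₊=(3.3937,1.9446) cross=18.433; C₋=(3.9468,-2.9277) cross=-18.433
  mode + wants cross > 0 → take C=(3.3937,1.9446) (cross=18.433)
ex = (C−B)/|BC| = (0.7159,0.6982); ey = (-0.6982,0.7159)
P = B + 2.89·ex + 1.64·ey = (1.4540,2.3438)

1.45 2.34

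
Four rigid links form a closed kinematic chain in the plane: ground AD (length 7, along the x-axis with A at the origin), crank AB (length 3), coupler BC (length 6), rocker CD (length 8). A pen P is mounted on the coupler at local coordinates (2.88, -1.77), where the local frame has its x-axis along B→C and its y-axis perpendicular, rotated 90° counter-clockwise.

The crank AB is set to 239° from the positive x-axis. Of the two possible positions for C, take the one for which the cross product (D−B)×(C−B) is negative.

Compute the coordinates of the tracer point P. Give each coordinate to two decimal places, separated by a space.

-0.73 -5.85

A=(0,0), D=(7.00,0)
B = A + 3.00·(cos239°, sin239°) = (-1.5451, -2.5715)
|BD| = 8.9237
circle(B,6.00) ∩ circle(D,8.00): a=2.8930, h=5.2565
  candidates: C₊=(-0.2896,3.2957) cross=46.907; C₋=(2.7399,-6.7714) cross=-46.907
  mode - wants cross < 0 → take C=(2.7399,-6.7714) (cross=-46.907)
ex = (C−B)/|BC| = (0.7142,-0.7000); ey = (0.7000,0.7142)
P = B + 2.88·ex + -1.77·ey = (-0.7273,-5.8515)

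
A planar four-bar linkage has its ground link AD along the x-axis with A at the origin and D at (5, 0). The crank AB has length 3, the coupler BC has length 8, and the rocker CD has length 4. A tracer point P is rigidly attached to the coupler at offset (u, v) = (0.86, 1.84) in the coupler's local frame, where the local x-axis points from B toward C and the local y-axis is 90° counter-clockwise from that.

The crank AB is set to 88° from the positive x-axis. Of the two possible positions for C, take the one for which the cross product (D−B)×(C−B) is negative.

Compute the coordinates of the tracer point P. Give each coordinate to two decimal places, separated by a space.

2.13 3.18

A=(0,0), D=(5.00,0)
B = A + 3.00·(cos88°, sin88°) = (0.1047, 2.9982)
|BD| = 5.7405
circle(B,8.00) ∩ circle(D,4.00): a=7.0511, h=3.7792
  candidates: C₊=(8.0915,2.5383) cross=21.694; C₋=(4.1438,-3.9073) cross=-21.694
  mode - wants cross < 0 → take C=(4.1438,-3.9073) (cross=-21.694)
ex = (C−B)/|BC| = (0.5049,-0.8632); ey = (0.8632,0.5049)
P = B + 0.86·ex + 1.84·ey = (2.1272,3.1848)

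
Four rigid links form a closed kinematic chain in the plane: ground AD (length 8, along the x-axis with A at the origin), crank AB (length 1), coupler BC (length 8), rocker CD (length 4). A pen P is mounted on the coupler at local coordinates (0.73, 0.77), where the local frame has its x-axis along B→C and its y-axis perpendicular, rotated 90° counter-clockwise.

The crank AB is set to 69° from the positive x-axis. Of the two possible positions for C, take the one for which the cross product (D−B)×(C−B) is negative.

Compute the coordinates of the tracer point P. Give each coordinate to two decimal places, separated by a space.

1.40 1.12

A=(0,0), D=(8.00,0)
B = A + 1.00·(cos69°, sin69°) = (0.3584, 0.9336)
|BD| = 7.6984
circle(B,8.00) ∩ circle(D,4.00): a=6.9667, h=3.9325
  candidates: C₊=(7.7506,3.9922) cross=30.274; C₋=(6.7968,-3.8147) cross=-30.274
  mode - wants cross < 0 → take C=(6.7968,-3.8147) (cross=-30.274)
ex = (C−B)/|BC| = (0.8048,-0.5935); ey = (0.5935,0.8048)
P = B + 0.73·ex + 0.77·ey = (1.4029,1.1200)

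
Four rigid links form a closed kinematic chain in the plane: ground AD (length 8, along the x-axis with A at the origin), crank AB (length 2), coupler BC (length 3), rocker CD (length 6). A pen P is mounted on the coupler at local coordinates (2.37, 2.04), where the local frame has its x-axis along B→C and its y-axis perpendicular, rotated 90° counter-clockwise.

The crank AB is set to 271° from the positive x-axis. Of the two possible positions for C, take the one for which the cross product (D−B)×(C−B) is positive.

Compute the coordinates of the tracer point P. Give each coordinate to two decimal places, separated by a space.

A=(0,0), D=(8.00,0)
B = A + 2.00·(cos271°, sin271°) = (0.0349, -1.9997)
|BD| = 8.2123
circle(B,3.00) ∩ circle(D,6.00): a=2.4623, h=1.7138
  candidates: C₊=(2.0057,0.2621) cross=14.075; C₋=(2.8404,-3.0624) cross=-14.075
  mode + wants cross > 0 → take C=(2.0057,0.2621) (cross=14.075)
ex = (C−B)/|BC| = (0.6569,0.7539); ey = (-0.7539,0.6569)
P = B + 2.37·ex + 2.04·ey = (0.0538,1.1273)

0.05 1.13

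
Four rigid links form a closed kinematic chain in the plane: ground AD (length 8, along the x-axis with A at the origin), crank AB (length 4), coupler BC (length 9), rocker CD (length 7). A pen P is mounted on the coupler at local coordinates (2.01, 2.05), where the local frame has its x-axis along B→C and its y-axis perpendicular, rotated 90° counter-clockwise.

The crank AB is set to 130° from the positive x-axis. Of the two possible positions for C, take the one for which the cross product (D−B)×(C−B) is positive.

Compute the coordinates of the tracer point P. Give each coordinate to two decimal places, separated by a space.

A=(0,0), D=(8.00,0)
B = A + 4.00·(cos130°, sin130°) = (-2.5712, 3.0642)
|BD| = 11.0063
circle(B,9.00) ∩ circle(D,7.00): a=6.9569, h=5.7098
  candidates: C₊=(5.7003,6.6115) cross=62.844; C₋=(2.5210,-4.3567) cross=-62.844
  mode + wants cross > 0 → take C=(5.7003,6.6115) (cross=62.844)
ex = (C−B)/|BC| = (0.9190,0.3941); ey = (-0.3941,0.9190)
P = B + 2.01·ex + 2.05·ey = (-1.5319,5.7405)

-1.53 5.74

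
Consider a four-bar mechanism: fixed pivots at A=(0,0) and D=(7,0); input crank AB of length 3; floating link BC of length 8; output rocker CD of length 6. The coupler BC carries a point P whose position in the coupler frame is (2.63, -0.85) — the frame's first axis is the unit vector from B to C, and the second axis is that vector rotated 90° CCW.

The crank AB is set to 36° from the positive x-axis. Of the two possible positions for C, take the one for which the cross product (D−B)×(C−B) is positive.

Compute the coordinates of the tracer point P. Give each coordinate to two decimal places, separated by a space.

5.15 2.22

A=(0,0), D=(7.00,0)
B = A + 3.00·(cos36°, sin36°) = (2.4271, 1.7634)
|BD| = 4.9012
circle(B,8.00) ∩ circle(D,6.00): a=5.3070, h=5.9863
  candidates: C₊=(9.5325,5.4394) cross=29.340; C₋=(5.2250,-5.7314) cross=-29.340
  mode + wants cross > 0 → take C=(9.5325,5.4394) (cross=29.340)
ex = (C−B)/|BC| = (0.8882,0.4595); ey = (-0.4595,0.8882)
P = B + 2.63·ex + -0.85·ey = (5.1535,2.2169)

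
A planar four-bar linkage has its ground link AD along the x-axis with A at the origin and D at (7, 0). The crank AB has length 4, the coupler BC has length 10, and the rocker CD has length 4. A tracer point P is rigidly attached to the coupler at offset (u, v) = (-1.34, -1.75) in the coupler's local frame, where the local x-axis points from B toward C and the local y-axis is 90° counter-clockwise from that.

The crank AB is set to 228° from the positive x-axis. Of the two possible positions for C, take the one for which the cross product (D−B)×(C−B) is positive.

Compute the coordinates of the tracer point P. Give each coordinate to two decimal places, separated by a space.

-2.58 -5.17

A=(0,0), D=(7.00,0)
B = A + 4.00·(cos228°, sin228°) = (-2.6765, -2.9726)
|BD| = 10.1228
circle(B,10.00) ∩ circle(D,4.00): a=9.2105, h=3.8946
  candidates: C₊=(4.9842,3.4549) cross=39.424; C₋=(7.2715,-3.9908) cross=-39.424
  mode + wants cross > 0 → take C=(4.9842,3.4549) (cross=39.424)
ex = (C−B)/|BC| = (0.7661,0.6428); ey = (-0.6428,0.7661)
P = B + -1.34·ex + -1.75·ey = (-2.5782,-5.1745)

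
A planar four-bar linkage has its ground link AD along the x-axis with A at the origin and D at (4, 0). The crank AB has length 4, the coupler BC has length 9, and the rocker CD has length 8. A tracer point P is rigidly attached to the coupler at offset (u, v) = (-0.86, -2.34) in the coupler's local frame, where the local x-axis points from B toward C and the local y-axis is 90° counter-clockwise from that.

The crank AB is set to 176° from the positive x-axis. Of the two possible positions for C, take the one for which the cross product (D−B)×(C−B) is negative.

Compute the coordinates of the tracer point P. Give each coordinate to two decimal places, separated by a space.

A=(0,0), D=(4.00,0)
B = A + 4.00·(cos176°, sin176°) = (-3.9903, 0.2790)
|BD| = 7.9951
circle(B,9.00) ∩ circle(D,8.00): a=5.0607, h=7.4424
  candidates: C₊=(1.3271,7.5403) cross=59.503; C₋=(0.8076,-7.3354) cross=-59.503
  mode - wants cross < 0 → take C=(0.8076,-7.3354) (cross=-59.503)
ex = (C−B)/|BC| = (0.5331,-0.8461); ey = (0.8461,0.5331)
P = B + -0.86·ex + -2.34·ey = (-6.4285,-0.2408)

-6.43 -0.24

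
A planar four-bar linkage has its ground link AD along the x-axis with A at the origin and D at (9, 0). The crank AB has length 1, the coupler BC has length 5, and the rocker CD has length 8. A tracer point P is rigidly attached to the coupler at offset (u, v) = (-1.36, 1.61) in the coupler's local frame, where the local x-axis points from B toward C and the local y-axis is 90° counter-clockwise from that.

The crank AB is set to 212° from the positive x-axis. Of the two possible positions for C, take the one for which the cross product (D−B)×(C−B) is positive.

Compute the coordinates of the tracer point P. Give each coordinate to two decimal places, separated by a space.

-2.94 -0.79

A=(0,0), D=(9.00,0)
B = A + 1.00·(cos212°, sin212°) = (-0.8480, -0.5299)
|BD| = 9.8623
circle(B,5.00) ∩ circle(D,8.00): a=2.9539, h=4.0341
  candidates: C₊=(1.8848,3.6571) cross=39.786; C₋=(2.3184,-4.3995) cross=-39.786
  mode + wants cross > 0 → take C=(1.8848,3.6571) (cross=39.786)
ex = (C−B)/|BC| = (0.5466,0.8374); ey = (-0.8374,0.5466)
P = B + -1.36·ex + 1.61·ey = (-2.9396,-0.7888)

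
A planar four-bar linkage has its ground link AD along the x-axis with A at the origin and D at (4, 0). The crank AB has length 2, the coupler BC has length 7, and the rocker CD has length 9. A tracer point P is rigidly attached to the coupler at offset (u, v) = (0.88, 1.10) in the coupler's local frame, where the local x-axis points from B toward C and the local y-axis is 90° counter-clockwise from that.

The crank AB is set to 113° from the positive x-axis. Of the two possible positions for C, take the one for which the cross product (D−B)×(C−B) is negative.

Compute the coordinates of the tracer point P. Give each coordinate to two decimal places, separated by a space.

-0.17 0.57

A=(0,0), D=(4.00,0)
B = A + 2.00·(cos113°, sin113°) = (-0.7815, 1.8410)
|BD| = 5.1236
circle(B,7.00) ∩ circle(D,9.00): a=-0.5610, h=6.9775
  candidates: C₊=(1.2022,8.5541) cross=35.750; C₋=(-3.8121,-4.4689) cross=-35.750
  mode - wants cross < 0 → take C=(-3.8121,-4.4689) (cross=-35.750)
ex = (C−B)/|BC| = (-0.4329,-0.9014); ey = (0.9014,-0.4329)
P = B + 0.88·ex + 1.10·ey = (-0.1709,0.5715)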